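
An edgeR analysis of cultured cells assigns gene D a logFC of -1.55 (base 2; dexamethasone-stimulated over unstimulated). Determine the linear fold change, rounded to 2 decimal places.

0.34

Fold change = 2^(-1.55) = 0.342
That is, gene D drops to 34.2% of the unstimulated level.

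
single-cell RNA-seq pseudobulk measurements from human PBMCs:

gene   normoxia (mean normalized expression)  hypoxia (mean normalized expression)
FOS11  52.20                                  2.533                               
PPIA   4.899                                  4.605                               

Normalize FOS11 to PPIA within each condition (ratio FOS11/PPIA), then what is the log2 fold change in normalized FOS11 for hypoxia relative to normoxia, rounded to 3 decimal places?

FOS11/PPIA (normoxia) = 52.20 / 4.899 = 10.655
FOS11/PPIA (hypoxia) = 2.533 / 4.605 = 0.55005
Fold change = 0.55005 / 10.655 = 0.0516
log2(0.0516) = -4.2758

-4.276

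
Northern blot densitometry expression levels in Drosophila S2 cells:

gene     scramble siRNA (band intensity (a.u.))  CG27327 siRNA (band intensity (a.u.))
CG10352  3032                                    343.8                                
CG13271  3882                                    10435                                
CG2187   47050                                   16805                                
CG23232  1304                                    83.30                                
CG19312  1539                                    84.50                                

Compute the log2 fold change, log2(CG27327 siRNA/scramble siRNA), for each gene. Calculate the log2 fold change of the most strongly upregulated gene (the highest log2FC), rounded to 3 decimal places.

log2(343.8/3032) = -3.141  (CG10352)
log2(10435/3882) = 1.427  (CG13271)
log2(16805/47050) = -1.485  (CG2187)
log2(83.30/1304) = -3.968  (CG23232)
log2(84.50/1539) = -4.187  (CG19312)
CG13271 is most strongly upregulated.

1.427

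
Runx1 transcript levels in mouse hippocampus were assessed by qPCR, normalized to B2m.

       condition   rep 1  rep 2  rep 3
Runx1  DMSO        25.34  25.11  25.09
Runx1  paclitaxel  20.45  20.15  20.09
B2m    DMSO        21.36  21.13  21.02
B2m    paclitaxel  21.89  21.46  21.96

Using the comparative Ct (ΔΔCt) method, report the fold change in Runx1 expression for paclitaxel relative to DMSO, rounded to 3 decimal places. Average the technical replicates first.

46.851

Mean Ct: Runx1 DMSO 25.180; Runx1 paclitaxel 20.230; B2m DMSO 21.170; B2m paclitaxel 21.770
ΔCt(DMSO) = 25.180 − 21.170 = 4.010
ΔCt(paclitaxel) = 20.230 − 21.770 = -1.540
ΔΔCt = -1.540 − 4.010 = -5.550
Fold change = 2^(−(-5.550)) = 2^5.550 = 46.8507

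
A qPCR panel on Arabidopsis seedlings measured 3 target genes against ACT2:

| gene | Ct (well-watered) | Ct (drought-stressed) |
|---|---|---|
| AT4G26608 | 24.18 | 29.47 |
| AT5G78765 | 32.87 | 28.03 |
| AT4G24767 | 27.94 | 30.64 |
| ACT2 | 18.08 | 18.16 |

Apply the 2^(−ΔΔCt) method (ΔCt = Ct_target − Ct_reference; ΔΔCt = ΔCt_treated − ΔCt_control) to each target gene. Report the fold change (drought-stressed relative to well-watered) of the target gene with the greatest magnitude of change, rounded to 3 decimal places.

0.027

AT4G26608: ΔΔCt = (29.47−18.16) − (24.18−18.08) = 11.31 − 6.10 = 5.21; fold change = 2^-5.21 = 0.027
AT5G78765: ΔΔCt = (28.03−18.16) − (32.87−18.08) = 9.87 − 14.79 = -4.92; fold change = 2^4.92 = 30.274
AT4G24767: ΔΔCt = (30.64−18.16) − (27.94−18.08) = 12.48 − 9.86 = 2.62; fold change = 2^-2.62 = 0.163
AT4G26608 has the largest |ΔΔCt| = 5.21.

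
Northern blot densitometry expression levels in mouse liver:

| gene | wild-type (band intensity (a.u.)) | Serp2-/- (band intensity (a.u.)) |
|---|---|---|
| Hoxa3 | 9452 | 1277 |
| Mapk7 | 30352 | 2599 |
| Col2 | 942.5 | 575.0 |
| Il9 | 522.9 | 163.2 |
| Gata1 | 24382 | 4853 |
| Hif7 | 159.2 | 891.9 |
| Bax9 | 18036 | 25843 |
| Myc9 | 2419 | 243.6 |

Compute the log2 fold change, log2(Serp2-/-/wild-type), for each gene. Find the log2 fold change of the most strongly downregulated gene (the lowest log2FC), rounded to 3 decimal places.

log2(1277/9452) = -2.888  (Hoxa3)
log2(2599/30352) = -3.546  (Mapk7)
log2(575.0/942.5) = -0.713  (Col2)
log2(163.2/522.9) = -1.680  (Il9)
log2(4853/24382) = -2.329  (Gata1)
log2(891.9/159.2) = 2.486  (Hif7)
log2(25843/18036) = 0.519  (Bax9)
log2(243.6/2419) = -3.312  (Myc9)
Mapk7 is most strongly downregulated.

-3.546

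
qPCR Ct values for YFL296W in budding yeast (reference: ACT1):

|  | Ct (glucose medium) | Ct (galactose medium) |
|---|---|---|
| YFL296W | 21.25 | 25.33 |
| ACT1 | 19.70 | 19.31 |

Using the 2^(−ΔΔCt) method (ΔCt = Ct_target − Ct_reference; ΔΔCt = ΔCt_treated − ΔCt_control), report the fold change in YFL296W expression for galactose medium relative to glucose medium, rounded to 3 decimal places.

ΔCt(glucose medium) = 21.250 − 19.700 = 1.550
ΔCt(galactose medium) = 25.330 − 19.310 = 6.020
ΔΔCt = 6.020 − 1.550 = 4.470
Fold change = 2^(−4.470) = 0.0451

0.045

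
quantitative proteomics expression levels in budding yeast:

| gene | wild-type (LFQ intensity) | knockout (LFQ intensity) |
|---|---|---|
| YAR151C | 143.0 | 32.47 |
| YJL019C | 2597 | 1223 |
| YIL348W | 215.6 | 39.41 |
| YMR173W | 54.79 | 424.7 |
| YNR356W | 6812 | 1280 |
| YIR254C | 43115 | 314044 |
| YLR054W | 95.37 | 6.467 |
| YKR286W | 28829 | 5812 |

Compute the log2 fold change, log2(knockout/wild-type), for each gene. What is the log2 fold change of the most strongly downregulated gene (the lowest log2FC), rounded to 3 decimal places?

log2(32.47/143.0) = -2.139  (YAR151C)
log2(1223/2597) = -1.086  (YJL019C)
log2(39.41/215.6) = -2.452  (YIL348W)
log2(424.7/54.79) = 2.954  (YMR173W)
log2(1280/6812) = -2.412  (YNR356W)
log2(314044/43115) = 2.865  (YIR254C)
log2(6.467/95.37) = -3.882  (YLR054W)
log2(5812/28829) = -2.310  (YKR286W)
YLR054W is most strongly downregulated.

-3.882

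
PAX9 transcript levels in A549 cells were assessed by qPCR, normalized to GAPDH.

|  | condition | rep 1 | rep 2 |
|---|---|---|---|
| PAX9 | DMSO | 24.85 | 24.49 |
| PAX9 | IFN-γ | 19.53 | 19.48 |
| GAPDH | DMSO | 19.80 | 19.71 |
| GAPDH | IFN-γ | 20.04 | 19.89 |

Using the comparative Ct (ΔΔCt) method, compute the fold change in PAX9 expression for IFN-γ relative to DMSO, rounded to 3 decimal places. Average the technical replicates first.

Mean Ct: PAX9 DMSO 24.670; PAX9 IFN-γ 19.505; GAPDH DMSO 19.755; GAPDH IFN-γ 19.965
ΔCt(DMSO) = 24.670 − 19.755 = 4.915
ΔCt(IFN-γ) = 19.505 − 19.965 = -0.460
ΔΔCt = -0.460 − 4.915 = -5.375
Fold change = 2^(−(-5.375)) = 2^5.375 = 41.4989

41.499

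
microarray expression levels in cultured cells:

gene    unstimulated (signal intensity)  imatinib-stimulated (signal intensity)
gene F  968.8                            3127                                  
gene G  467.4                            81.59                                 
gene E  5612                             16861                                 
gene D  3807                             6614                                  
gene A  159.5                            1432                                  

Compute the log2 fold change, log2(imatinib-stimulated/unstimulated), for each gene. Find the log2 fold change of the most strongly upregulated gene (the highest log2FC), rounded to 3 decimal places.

log2(3127/968.8) = 1.691  (gene F)
log2(81.59/467.4) = -2.518  (gene G)
log2(16861/5612) = 1.587  (gene E)
log2(6614/3807) = 0.797  (gene D)
log2(1432/159.5) = 3.166  (gene A)
gene A is most strongly upregulated.

3.166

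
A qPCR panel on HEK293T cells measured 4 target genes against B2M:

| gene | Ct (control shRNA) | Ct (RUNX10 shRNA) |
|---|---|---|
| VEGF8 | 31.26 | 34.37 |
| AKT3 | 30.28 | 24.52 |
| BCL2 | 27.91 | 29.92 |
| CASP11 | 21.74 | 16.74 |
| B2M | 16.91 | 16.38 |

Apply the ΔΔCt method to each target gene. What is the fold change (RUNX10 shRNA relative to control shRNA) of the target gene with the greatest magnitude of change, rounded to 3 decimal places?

37.531

VEGF8: ΔΔCt = (34.37−16.38) − (31.26−16.91) = 17.99 − 14.35 = 3.64; fold change = 2^-3.64 = 0.080
AKT3: ΔΔCt = (24.52−16.38) − (30.28−16.91) = 8.14 − 13.37 = -5.23; fold change = 2^5.23 = 37.531
BCL2: ΔΔCt = (29.92−16.38) − (27.91−16.91) = 13.54 − 11.00 = 2.54; fold change = 2^-2.54 = 0.172
CASP11: ΔΔCt = (16.74−16.38) − (21.74−16.91) = 0.36 − 4.83 = -4.47; fold change = 2^4.47 = 22.162
AKT3 has the largest |ΔΔCt| = 5.23.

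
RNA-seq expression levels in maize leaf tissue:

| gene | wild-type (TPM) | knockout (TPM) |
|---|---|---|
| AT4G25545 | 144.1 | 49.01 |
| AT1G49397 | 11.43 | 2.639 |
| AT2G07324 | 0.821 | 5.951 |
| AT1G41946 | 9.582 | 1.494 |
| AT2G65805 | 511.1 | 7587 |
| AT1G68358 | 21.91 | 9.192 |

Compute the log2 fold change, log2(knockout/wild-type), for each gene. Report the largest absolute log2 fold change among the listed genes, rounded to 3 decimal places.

log2(49.01/144.1) = -1.556  (AT4G25545)
log2(2.639/11.43) = -2.115  (AT1G49397)
log2(5.951/0.821) = 2.858  (AT2G07324)
log2(1.494/9.582) = -2.681  (AT1G41946)
log2(7587/511.1) = 3.892  (AT2G65805)
log2(9.192/21.91) = -1.253  (AT1G68358)
The largest magnitude belongs to AT2G65805.

3.892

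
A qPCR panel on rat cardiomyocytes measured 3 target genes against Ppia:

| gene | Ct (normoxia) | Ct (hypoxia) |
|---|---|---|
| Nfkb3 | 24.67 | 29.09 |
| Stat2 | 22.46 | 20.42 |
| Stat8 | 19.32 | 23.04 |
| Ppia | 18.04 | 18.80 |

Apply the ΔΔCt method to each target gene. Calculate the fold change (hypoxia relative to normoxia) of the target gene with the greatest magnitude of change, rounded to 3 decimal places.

Nfkb3: ΔΔCt = (29.09−18.80) − (24.67−18.04) = 10.29 − 6.63 = 3.66; fold change = 2^-3.66 = 0.079
Stat2: ΔΔCt = (20.42−18.80) − (22.46−18.04) = 1.62 − 4.42 = -2.80; fold change = 2^2.80 = 6.964
Stat8: ΔΔCt = (23.04−18.80) − (19.32−18.04) = 4.24 − 1.28 = 2.96; fold change = 2^-2.96 = 0.129
Nfkb3 has the largest |ΔΔCt| = 3.66.

0.079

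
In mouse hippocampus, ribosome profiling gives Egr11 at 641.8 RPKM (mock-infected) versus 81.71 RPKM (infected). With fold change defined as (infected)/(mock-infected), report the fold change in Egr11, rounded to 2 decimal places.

0.13

Fold change = 81.71 / 641.8 = 0.127
Egr11 is downregulated.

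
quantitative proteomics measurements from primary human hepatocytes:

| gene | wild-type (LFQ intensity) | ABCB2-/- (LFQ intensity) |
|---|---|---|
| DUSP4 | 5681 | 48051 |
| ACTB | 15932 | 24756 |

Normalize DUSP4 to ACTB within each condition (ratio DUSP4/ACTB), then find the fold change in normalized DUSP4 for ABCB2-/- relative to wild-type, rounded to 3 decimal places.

DUSP4/ACTB (wild-type) = 5681 / 15932 = 0.35658
DUSP4/ACTB (ABCB2-/-) = 48051 / 24756 = 1.941
Fold change = 1.941 / 0.35658 = 5.4434

5.443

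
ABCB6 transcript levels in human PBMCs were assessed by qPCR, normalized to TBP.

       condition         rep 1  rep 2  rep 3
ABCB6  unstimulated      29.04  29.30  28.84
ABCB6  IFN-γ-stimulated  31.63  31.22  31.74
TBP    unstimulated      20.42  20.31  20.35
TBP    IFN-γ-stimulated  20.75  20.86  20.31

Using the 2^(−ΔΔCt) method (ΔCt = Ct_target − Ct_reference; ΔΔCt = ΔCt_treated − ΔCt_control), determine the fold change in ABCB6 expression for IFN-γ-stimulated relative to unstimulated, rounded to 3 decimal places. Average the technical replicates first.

0.219

Mean Ct: ABCB6 unstimulated 29.060; ABCB6 IFN-γ-stimulated 31.530; TBP unstimulated 20.360; TBP IFN-γ-stimulated 20.640
ΔCt(unstimulated) = 29.060 − 20.360 = 8.700
ΔCt(IFN-γ-stimulated) = 31.530 − 20.640 = 10.890
ΔΔCt = 10.890 − 8.700 = 2.190
Fold change = 2^(−2.190) = 0.2192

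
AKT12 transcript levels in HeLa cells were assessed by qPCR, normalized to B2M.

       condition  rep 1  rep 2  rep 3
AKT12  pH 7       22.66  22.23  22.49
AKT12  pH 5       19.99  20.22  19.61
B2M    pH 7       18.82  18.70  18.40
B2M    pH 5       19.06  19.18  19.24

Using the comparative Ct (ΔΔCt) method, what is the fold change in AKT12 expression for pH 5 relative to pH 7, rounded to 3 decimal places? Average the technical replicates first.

8.225

Mean Ct: AKT12 pH 7 22.460; AKT12 pH 5 19.940; B2M pH 7 18.640; B2M pH 5 19.160
ΔCt(pH 7) = 22.460 − 18.640 = 3.820
ΔCt(pH 5) = 19.940 − 19.160 = 0.780
ΔΔCt = 0.780 − 3.820 = -3.040
Fold change = 2^(−(-3.040)) = 2^3.040 = 8.2249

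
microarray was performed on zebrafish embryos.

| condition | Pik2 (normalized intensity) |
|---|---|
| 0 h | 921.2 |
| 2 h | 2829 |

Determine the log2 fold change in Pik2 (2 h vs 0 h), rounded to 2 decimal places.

Fold change = 2829 / 921.2 = 3.0710
log2(3.0710) = 1.619

1.62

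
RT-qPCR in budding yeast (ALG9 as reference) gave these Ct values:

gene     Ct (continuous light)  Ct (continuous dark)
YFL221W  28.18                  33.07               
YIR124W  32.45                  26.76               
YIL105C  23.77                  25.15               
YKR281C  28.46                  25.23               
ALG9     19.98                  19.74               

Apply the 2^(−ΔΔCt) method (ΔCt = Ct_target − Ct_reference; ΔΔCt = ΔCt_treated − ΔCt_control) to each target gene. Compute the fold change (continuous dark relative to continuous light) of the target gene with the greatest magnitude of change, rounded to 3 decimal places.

YFL221W: ΔΔCt = (33.07−19.74) − (28.18−19.98) = 13.33 − 8.20 = 5.13; fold change = 2^-5.13 = 0.029
YIR124W: ΔΔCt = (26.76−19.74) − (32.45−19.98) = 7.02 − 12.47 = -5.45; fold change = 2^5.45 = 43.713
YIL105C: ΔΔCt = (25.15−19.74) − (23.77−19.98) = 5.41 − 3.79 = 1.62; fold change = 2^-1.62 = 0.325
YKR281C: ΔΔCt = (25.23−19.74) − (28.46−19.98) = 5.49 − 8.48 = -2.99; fold change = 2^2.99 = 7.945
YIR124W has the largest |ΔΔCt| = 5.45.

43.713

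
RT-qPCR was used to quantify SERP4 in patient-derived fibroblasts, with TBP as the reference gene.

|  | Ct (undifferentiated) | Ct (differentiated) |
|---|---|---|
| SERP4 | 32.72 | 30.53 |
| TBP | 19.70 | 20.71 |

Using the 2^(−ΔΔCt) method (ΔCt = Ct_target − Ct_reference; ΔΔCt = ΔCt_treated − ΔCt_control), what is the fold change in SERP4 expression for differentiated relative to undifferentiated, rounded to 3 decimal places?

9.190

ΔCt(undifferentiated) = 32.720 − 19.700 = 13.020
ΔCt(differentiated) = 30.530 − 20.710 = 9.820
ΔΔCt = 9.820 − 13.020 = -3.200
Fold change = 2^(−(-3.200)) = 2^3.200 = 9.1896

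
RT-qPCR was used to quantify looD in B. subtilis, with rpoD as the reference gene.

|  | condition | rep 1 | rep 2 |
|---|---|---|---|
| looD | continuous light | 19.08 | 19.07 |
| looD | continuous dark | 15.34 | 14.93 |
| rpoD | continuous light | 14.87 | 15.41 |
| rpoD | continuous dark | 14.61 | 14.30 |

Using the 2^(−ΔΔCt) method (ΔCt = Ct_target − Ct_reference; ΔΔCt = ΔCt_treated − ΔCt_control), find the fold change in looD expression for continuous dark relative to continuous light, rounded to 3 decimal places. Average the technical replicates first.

Mean Ct: looD continuous light 19.075; looD continuous dark 15.135; rpoD continuous light 15.140; rpoD continuous dark 14.455
ΔCt(continuous light) = 19.075 − 15.140 = 3.935
ΔCt(continuous dark) = 15.135 − 14.455 = 0.680
ΔΔCt = 0.680 − 3.935 = -3.255
Fold change = 2^(−(-3.255)) = 2^3.255 = 9.5467

9.547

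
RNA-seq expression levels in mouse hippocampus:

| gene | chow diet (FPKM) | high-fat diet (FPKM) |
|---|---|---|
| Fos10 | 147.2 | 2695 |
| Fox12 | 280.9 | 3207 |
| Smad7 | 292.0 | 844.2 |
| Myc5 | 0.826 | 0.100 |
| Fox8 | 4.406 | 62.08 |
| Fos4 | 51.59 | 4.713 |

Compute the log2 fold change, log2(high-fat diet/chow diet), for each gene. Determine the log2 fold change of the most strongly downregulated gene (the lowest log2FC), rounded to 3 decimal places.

log2(2695/147.2) = 4.194  (Fos10)
log2(3207/280.9) = 3.513  (Fox12)
log2(844.2/292.0) = 1.532  (Smad7)
log2(0.100/0.826) = -3.046  (Myc5)
log2(62.08/4.406) = 3.817  (Fox8)
log2(4.713/51.59) = -3.452  (Fos4)
Fos4 is most strongly downregulated.

-3.452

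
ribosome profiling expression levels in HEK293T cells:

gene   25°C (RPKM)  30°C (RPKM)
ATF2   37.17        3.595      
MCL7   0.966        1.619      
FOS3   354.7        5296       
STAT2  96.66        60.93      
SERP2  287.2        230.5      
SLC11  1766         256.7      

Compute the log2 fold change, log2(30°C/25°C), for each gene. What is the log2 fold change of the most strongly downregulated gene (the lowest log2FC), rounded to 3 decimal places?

-3.370

log2(3.595/37.17) = -3.370  (ATF2)
log2(1.619/0.966) = 0.745  (MCL7)
log2(5296/354.7) = 3.900  (FOS3)
log2(60.93/96.66) = -0.666  (STAT2)
log2(230.5/287.2) = -0.317  (SERP2)
log2(256.7/1766) = -2.782  (SLC11)
ATF2 is most strongly downregulated.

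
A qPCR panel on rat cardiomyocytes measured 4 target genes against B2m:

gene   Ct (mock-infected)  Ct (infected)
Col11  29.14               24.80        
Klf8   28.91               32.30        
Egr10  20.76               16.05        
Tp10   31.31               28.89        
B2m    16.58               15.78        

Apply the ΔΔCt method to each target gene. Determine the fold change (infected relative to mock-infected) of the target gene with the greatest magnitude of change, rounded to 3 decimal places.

Col11: ΔΔCt = (24.80−15.78) − (29.14−16.58) = 9.02 − 12.56 = -3.54; fold change = 2^3.54 = 11.632
Klf8: ΔΔCt = (32.30−15.78) − (28.91−16.58) = 16.52 − 12.33 = 4.19; fold change = 2^-4.19 = 0.055
Egr10: ΔΔCt = (16.05−15.78) − (20.76−16.58) = 0.27 − 4.18 = -3.91; fold change = 2^3.91 = 15.032
Tp10: ΔΔCt = (28.89−15.78) − (31.31−16.58) = 13.11 − 14.73 = -1.62; fold change = 2^1.62 = 3.074
Klf8 has the largest |ΔΔCt| = 4.19.

0.055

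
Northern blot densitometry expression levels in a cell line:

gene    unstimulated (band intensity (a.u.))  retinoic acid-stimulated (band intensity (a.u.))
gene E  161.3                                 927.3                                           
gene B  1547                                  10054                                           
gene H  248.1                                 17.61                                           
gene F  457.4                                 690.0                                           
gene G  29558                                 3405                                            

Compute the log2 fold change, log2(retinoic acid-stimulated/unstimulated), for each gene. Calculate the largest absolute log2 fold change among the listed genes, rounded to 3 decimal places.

3.816

log2(927.3/161.3) = 2.523  (gene E)
log2(10054/1547) = 2.700  (gene B)
log2(17.61/248.1) = -3.816  (gene H)
log2(690.0/457.4) = 0.593  (gene F)
log2(3405/29558) = -3.118  (gene G)
The largest magnitude belongs to gene H.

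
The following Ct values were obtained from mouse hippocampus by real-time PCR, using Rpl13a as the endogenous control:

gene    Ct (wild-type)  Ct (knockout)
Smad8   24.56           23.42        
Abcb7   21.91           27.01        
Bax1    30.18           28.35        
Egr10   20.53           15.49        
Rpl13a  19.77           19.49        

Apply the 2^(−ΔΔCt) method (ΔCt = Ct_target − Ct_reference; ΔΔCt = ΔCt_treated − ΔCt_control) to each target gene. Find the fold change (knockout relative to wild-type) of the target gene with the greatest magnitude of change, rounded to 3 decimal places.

Smad8: ΔΔCt = (23.42−19.49) − (24.56−19.77) = 3.93 − 4.79 = -0.86; fold change = 2^0.86 = 1.815
Abcb7: ΔΔCt = (27.01−19.49) − (21.91−19.77) = 7.52 − 2.14 = 5.38; fold change = 2^-5.38 = 0.024
Bax1: ΔΔCt = (28.35−19.49) − (30.18−19.77) = 8.86 − 10.41 = -1.55; fold change = 2^1.55 = 2.928
Egr10: ΔΔCt = (15.49−19.49) − (20.53−19.77) = -4.00 − 0.76 = -4.76; fold change = 2^4.76 = 27.096
Abcb7 has the largest |ΔΔCt| = 5.38.

0.024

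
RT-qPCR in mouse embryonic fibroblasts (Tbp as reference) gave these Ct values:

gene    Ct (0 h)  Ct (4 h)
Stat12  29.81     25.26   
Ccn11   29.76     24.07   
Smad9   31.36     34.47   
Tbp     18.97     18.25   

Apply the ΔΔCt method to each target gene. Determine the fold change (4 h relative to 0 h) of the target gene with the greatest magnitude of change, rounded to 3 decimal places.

Stat12: ΔΔCt = (25.26−18.25) − (29.81−18.97) = 7.01 − 10.84 = -3.83; fold change = 2^3.83 = 14.221
Ccn11: ΔΔCt = (24.07−18.25) − (29.76−18.97) = 5.82 − 10.79 = -4.97; fold change = 2^4.97 = 31.341
Smad9: ΔΔCt = (34.47−18.25) − (31.36−18.97) = 16.22 − 12.39 = 3.83; fold change = 2^-3.83 = 0.070
Ccn11 has the largest |ΔΔCt| = 4.97.

31.341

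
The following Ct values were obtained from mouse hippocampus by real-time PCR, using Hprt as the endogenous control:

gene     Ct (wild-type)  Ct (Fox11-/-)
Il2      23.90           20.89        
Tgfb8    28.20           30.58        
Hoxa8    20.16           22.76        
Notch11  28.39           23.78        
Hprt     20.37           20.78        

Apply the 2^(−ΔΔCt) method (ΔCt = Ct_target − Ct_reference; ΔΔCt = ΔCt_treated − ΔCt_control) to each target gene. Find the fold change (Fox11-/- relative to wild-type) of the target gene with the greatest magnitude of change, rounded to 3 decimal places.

32.447

Il2: ΔΔCt = (20.89−20.78) − (23.90−20.37) = 0.11 − 3.53 = -3.42; fold change = 2^3.42 = 10.703
Tgfb8: ΔΔCt = (30.58−20.78) − (28.20−20.37) = 9.80 − 7.83 = 1.97; fold change = 2^-1.97 = 0.255
Hoxa8: ΔΔCt = (22.76−20.78) − (20.16−20.37) = 1.98 − (-0.21) = 2.19; fold change = 2^-2.19 = 0.219
Notch11: ΔΔCt = (23.78−20.78) − (28.39−20.37) = 3.00 − 8.02 = -5.02; fold change = 2^5.02 = 32.447
Notch11 has the largest |ΔΔCt| = 5.02.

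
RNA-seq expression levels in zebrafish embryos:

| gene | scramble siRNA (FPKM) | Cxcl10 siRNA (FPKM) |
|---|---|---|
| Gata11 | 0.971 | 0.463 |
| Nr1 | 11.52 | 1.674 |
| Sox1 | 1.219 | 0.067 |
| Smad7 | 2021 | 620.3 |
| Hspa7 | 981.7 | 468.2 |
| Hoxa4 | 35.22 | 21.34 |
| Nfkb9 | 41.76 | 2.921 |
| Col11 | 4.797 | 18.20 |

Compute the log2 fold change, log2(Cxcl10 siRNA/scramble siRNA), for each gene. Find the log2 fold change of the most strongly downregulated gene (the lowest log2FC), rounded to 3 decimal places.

log2(0.463/0.971) = -1.068  (Gata11)
log2(1.674/11.52) = -2.783  (Nr1)
log2(0.067/1.219) = -4.185  (Sox1)
log2(620.3/2021) = -1.704  (Smad7)
log2(468.2/981.7) = -1.068  (Hspa7)
log2(21.34/35.22) = -0.723  (Hoxa4)
log2(2.921/41.76) = -3.838  (Nfkb9)
log2(18.20/4.797) = 1.924  (Col11)
Sox1 is most strongly downregulated.

-4.185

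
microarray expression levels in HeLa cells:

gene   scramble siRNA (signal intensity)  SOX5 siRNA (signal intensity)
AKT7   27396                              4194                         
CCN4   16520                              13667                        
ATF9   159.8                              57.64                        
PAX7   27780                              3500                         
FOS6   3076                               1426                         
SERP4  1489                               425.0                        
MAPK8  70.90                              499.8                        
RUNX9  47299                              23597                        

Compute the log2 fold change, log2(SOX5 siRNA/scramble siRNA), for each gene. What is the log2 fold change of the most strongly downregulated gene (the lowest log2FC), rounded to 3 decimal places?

-2.989

log2(4194/27396) = -2.708  (AKT7)
log2(13667/16520) = -0.274  (CCN4)
log2(57.64/159.8) = -1.471  (ATF9)
log2(3500/27780) = -2.989  (PAX7)
log2(1426/3076) = -1.109  (FOS6)
log2(425.0/1489) = -1.809  (SERP4)
log2(499.8/70.90) = 2.817  (MAPK8)
log2(23597/47299) = -1.003  (RUNX9)
PAX7 is most strongly downregulated.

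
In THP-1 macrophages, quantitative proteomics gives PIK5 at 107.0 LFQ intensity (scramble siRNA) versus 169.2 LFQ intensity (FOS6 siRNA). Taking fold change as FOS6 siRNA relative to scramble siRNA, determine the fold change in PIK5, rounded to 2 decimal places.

1.58

Fold change = 169.2 / 107.0 = 1.581
PIK5 is upregulated.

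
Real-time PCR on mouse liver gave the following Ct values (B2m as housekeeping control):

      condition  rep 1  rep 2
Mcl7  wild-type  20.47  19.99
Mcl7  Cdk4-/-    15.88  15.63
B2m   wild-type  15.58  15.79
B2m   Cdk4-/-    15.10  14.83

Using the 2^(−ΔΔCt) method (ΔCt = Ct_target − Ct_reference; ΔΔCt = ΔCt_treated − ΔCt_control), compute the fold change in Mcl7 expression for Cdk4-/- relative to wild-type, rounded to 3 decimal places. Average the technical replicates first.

Mean Ct: Mcl7 wild-type 20.230; Mcl7 Cdk4-/- 15.755; B2m wild-type 15.685; B2m Cdk4-/- 14.965
ΔCt(wild-type) = 20.230 − 15.685 = 4.545
ΔCt(Cdk4-/-) = 15.755 − 14.965 = 0.790
ΔΔCt = 0.790 − 4.545 = -3.755
Fold change = 2^(−(-3.755)) = 2^3.755 = 13.5011

13.501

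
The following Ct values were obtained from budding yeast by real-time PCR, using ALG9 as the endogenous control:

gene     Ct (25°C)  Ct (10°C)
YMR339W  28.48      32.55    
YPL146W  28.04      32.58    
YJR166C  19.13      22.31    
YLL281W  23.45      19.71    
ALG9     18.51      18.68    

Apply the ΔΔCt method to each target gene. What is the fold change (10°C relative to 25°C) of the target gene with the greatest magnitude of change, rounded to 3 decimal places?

0.048

YMR339W: ΔΔCt = (32.55−18.68) − (28.48−18.51) = 13.87 − 9.97 = 3.90; fold change = 2^-3.90 = 0.067
YPL146W: ΔΔCt = (32.58−18.68) − (28.04−18.51) = 13.90 − 9.53 = 4.37; fold change = 2^-4.37 = 0.048
YJR166C: ΔΔCt = (22.31−18.68) − (19.13−18.51) = 3.63 − 0.62 = 3.01; fold change = 2^-3.01 = 0.124
YLL281W: ΔΔCt = (19.71−18.68) − (23.45−18.51) = 1.03 − 4.94 = -3.91; fold change = 2^3.91 = 15.032
YPL146W has the largest |ΔΔCt| = 4.37.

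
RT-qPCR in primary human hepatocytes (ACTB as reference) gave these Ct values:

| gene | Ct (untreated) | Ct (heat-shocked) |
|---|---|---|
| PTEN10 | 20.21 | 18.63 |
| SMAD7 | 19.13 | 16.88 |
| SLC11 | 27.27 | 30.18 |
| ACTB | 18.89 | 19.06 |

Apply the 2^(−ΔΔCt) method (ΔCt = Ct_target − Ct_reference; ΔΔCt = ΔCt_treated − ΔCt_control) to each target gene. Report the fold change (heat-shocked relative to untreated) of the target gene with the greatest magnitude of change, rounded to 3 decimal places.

0.150

PTEN10: ΔΔCt = (18.63−19.06) − (20.21−18.89) = -0.43 − 1.32 = -1.75; fold change = 2^1.75 = 3.364
SMAD7: ΔΔCt = (16.88−19.06) − (19.13−18.89) = -2.18 − 0.24 = -2.42; fold change = 2^2.42 = 5.352
SLC11: ΔΔCt = (30.18−19.06) − (27.27−18.89) = 11.12 − 8.38 = 2.74; fold change = 2^-2.74 = 0.150
SLC11 has the largest |ΔΔCt| = 2.74.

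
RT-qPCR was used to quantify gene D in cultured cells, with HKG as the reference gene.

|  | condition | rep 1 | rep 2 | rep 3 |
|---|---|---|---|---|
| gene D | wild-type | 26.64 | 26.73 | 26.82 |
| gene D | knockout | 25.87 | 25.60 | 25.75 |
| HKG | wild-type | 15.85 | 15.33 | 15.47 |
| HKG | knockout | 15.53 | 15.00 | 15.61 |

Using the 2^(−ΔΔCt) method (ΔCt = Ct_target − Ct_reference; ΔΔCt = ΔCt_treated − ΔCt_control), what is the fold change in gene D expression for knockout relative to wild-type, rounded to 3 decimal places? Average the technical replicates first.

1.765

Mean Ct: gene D wild-type 26.730; gene D knockout 25.740; HKG wild-type 15.550; HKG knockout 15.380
ΔCt(wild-type) = 26.730 − 15.550 = 11.180
ΔCt(knockout) = 25.740 − 15.380 = 10.360
ΔΔCt = 10.360 − 11.180 = -0.820
Fold change = 2^(−(-0.820)) = 2^0.820 = 1.7654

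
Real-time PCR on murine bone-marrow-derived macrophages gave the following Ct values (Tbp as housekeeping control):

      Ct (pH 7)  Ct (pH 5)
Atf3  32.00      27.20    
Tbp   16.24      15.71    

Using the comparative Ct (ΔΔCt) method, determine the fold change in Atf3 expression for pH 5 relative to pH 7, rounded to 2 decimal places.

ΔCt(pH 7) = 32.000 − 16.240 = 15.760
ΔCt(pH 5) = 27.200 − 15.710 = 11.490
ΔΔCt = 11.490 − 15.760 = -4.270
Fold change = 2^(−(-4.270)) = 2^4.270 = 19.293

19.29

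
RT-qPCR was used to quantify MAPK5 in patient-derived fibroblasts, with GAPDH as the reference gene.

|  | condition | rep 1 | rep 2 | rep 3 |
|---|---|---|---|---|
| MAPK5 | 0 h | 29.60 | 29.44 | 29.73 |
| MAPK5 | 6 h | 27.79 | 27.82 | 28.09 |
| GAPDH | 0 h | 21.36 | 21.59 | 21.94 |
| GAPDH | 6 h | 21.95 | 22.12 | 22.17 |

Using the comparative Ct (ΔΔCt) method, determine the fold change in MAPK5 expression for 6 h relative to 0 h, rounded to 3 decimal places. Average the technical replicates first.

4.408

Mean Ct: MAPK5 0 h 29.590; MAPK5 6 h 27.900; GAPDH 0 h 21.630; GAPDH 6 h 22.080
ΔCt(0 h) = 29.590 − 21.630 = 7.960
ΔCt(6 h) = 27.900 − 22.080 = 5.820
ΔΔCt = 5.820 − 7.960 = -2.140
Fold change = 2^(−(-2.140)) = 2^2.140 = 4.4076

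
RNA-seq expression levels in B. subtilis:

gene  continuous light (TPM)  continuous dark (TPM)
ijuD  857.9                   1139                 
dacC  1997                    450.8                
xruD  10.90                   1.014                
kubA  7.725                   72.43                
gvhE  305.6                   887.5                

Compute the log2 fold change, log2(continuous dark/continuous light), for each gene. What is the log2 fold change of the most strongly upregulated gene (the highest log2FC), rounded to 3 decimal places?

log2(1139/857.9) = 0.409  (ijuD)
log2(450.8/1997) = -2.147  (dacC)
log2(1.014/10.90) = -3.426  (xruD)
log2(72.43/7.725) = 3.229  (kubA)
log2(887.5/305.6) = 1.538  (gvhE)
kubA is most strongly upregulated.

3.229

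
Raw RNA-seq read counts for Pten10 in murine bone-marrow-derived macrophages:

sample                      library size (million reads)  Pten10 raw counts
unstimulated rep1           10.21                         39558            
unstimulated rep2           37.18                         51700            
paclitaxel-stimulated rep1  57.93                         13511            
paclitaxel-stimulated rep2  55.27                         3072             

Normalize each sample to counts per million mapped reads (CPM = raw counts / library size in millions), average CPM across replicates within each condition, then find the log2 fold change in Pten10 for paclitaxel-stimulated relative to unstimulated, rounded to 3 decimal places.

-4.188

CPM(unstimulated rep1) = 39558 / 10.21 = 3874.4368
CPM(unstimulated rep2) = 51700 / 37.18 = 1390.5325
CPM(paclitaxel-stimulated rep1) = 13511 / 57.93 = 233.2298
CPM(paclitaxel-stimulated rep2) = 3072 / 55.27 = 55.5817
mean CPM(unstimulated) = 2632.4847; mean CPM(paclitaxel-stimulated) = 144.4057
Fold change = 144.4057 / 2632.4847 = 0.05486
log2(0.05486) = -4.1882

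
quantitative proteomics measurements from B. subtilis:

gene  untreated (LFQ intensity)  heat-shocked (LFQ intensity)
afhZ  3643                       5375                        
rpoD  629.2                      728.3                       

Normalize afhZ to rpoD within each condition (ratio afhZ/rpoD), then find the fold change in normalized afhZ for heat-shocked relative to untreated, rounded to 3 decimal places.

1.275

afhZ/rpoD (untreated) = 3643 / 629.2 = 5.7899
afhZ/rpoD (heat-shocked) = 5375 / 728.3 = 7.3802
Fold change = 7.3802 / 5.7899 = 1.2747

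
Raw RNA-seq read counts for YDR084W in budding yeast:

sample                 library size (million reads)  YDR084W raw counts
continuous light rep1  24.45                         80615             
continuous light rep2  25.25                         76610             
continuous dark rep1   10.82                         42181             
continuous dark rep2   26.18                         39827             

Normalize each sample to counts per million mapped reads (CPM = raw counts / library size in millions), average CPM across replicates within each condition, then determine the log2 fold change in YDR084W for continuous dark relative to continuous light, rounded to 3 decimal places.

-0.224

CPM(continuous light rep1) = 80615 / 24.45 = 3297.1370
CPM(continuous light rep2) = 76610 / 25.25 = 3034.0594
CPM(continuous dark rep1) = 42181 / 10.82 = 3898.4288
CPM(continuous dark rep2) = 39827 / 26.18 = 1521.2758
mean CPM(continuous light) = 3165.5982; mean CPM(continuous dark) = 2709.8523
Fold change = 2709.8523 / 3165.5982 = 0.85603
log2(0.85603) = -0.2243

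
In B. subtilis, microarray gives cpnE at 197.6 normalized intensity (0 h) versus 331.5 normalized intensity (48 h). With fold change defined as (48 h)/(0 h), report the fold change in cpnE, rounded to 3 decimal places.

1.678

Fold change = 331.5 / 197.6 = 1.6776
cpnE is upregulated.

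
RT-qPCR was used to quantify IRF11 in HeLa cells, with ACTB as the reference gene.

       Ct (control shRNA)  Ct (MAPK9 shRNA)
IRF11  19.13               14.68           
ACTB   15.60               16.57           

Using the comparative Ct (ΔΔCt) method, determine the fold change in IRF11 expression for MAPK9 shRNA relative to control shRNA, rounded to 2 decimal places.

ΔCt(control shRNA) = 19.130 − 15.600 = 3.530
ΔCt(MAPK9 shRNA) = 14.680 − 16.570 = -1.890
ΔΔCt = -1.890 − 3.530 = -5.420
Fold change = 2^(−(-5.420)) = 2^5.420 = 42.814

42.81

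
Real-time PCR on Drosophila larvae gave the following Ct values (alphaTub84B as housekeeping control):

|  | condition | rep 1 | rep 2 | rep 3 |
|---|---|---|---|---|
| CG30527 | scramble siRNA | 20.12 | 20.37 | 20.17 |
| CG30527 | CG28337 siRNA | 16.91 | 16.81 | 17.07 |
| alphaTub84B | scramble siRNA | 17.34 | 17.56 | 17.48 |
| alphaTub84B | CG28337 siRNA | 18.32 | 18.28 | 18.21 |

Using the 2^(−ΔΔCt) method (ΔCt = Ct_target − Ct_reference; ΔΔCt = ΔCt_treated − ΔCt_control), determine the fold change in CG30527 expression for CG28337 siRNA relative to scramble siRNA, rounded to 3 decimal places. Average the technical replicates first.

17.148

Mean Ct: CG30527 scramble siRNA 20.220; CG30527 CG28337 siRNA 16.930; alphaTub84B scramble siRNA 17.460; alphaTub84B CG28337 siRNA 18.270
ΔCt(scramble siRNA) = 20.220 − 17.460 = 2.760
ΔCt(CG28337 siRNA) = 16.930 − 18.270 = -1.340
ΔΔCt = -1.340 − 2.760 = -4.100
Fold change = 2^(−(-4.100)) = 2^4.100 = 17.1484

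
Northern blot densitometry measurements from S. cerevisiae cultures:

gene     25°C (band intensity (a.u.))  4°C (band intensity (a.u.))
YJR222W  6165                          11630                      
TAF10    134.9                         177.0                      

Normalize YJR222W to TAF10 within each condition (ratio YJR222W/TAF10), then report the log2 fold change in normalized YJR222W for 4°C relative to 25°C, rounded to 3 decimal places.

0.524

YJR222W/TAF10 (25°C) = 6165 / 134.9 = 45.701
YJR222W/TAF10 (4°C) = 11630 / 177.0 = 65.706
Fold change = 65.706 / 45.701 = 1.4378
log2(1.4378) = 0.5238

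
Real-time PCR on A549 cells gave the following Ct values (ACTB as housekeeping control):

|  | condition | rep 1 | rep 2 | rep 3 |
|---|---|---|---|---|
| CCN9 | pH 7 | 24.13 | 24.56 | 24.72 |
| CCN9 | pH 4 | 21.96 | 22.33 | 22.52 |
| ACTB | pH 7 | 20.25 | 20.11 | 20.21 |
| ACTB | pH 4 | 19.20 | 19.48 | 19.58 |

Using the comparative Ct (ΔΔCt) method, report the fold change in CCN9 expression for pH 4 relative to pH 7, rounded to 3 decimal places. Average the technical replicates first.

2.694

Mean Ct: CCN9 pH 7 24.470; CCN9 pH 4 22.270; ACTB pH 7 20.190; ACTB pH 4 19.420
ΔCt(pH 7) = 24.470 − 20.190 = 4.280
ΔCt(pH 4) = 22.270 − 19.420 = 2.850
ΔΔCt = 2.850 − 4.280 = -1.430
Fold change = 2^(−(-1.430)) = 2^1.430 = 2.6945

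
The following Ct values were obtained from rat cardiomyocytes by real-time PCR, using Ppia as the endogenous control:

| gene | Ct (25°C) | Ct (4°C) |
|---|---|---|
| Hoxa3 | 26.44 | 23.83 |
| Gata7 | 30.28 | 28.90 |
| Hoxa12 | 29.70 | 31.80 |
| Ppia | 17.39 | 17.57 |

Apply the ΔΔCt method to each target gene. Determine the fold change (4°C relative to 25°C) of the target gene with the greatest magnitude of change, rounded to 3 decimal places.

Hoxa3: ΔΔCt = (23.83−17.57) − (26.44−17.39) = 6.26 − 9.05 = -2.79; fold change = 2^2.79 = 6.916
Gata7: ΔΔCt = (28.90−17.57) − (30.28−17.39) = 11.33 − 12.89 = -1.56; fold change = 2^1.56 = 2.949
Hoxa12: ΔΔCt = (31.80−17.57) − (29.70−17.39) = 14.23 − 12.31 = 1.92; fold change = 2^-1.92 = 0.264
Hoxa3 has the largest |ΔΔCt| = 2.79.

6.916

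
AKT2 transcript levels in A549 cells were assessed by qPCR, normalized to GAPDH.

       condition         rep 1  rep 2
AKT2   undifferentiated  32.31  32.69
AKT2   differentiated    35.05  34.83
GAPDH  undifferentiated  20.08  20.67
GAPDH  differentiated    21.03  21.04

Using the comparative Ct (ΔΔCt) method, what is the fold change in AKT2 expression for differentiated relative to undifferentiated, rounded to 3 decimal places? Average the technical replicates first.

Mean Ct: AKT2 undifferentiated 32.500; AKT2 differentiated 34.940; GAPDH undifferentiated 20.375; GAPDH differentiated 21.035
ΔCt(undifferentiated) = 32.500 − 20.375 = 12.125
ΔCt(differentiated) = 34.940 − 21.035 = 13.905
ΔΔCt = 13.905 − 12.125 = 1.780
Fold change = 2^(−1.780) = 0.2912

0.291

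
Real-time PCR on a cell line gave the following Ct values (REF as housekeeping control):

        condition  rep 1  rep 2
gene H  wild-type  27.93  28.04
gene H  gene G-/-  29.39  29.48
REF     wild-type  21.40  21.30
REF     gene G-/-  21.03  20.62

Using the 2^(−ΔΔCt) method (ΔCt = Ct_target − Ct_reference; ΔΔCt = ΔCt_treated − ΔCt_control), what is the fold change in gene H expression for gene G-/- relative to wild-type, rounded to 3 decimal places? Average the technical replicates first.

Mean Ct: gene H wild-type 27.985; gene H gene G-/- 29.435; REF wild-type 21.350; REF gene G-/- 20.825
ΔCt(wild-type) = 27.985 − 21.350 = 6.635
ΔCt(gene G-/-) = 29.435 − 20.825 = 8.610
ΔΔCt = 8.610 − 6.635 = 1.975
Fold change = 2^(−1.975) = 0.2544

0.254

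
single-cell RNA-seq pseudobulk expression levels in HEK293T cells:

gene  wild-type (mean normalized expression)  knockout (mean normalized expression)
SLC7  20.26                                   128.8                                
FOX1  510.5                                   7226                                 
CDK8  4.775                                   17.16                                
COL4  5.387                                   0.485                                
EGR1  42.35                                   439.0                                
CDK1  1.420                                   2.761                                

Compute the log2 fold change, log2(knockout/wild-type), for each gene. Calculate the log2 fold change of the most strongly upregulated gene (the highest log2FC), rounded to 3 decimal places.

log2(128.8/20.26) = 2.668  (SLC7)
log2(7226/510.5) = 3.823  (FOX1)
log2(17.16/4.775) = 1.845  (CDK8)
log2(0.485/5.387) = -3.473  (COL4)
log2(439.0/42.35) = 3.374  (EGR1)
log2(2.761/1.420) = 0.959  (CDK1)
FOX1 is most strongly upregulated.

3.823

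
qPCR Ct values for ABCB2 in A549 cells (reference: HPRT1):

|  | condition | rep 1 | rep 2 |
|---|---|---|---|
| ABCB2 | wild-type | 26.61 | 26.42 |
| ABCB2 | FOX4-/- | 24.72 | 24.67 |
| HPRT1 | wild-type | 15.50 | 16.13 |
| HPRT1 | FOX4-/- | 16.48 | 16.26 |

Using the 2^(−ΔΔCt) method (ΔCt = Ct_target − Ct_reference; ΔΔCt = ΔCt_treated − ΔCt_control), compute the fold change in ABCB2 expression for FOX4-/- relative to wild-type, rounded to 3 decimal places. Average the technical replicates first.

Mean Ct: ABCB2 wild-type 26.515; ABCB2 FOX4-/- 24.695; HPRT1 wild-type 15.815; HPRT1 FOX4-/- 16.370
ΔCt(wild-type) = 26.515 − 15.815 = 10.700
ΔCt(FOX4-/-) = 24.695 − 16.370 = 8.325
ΔΔCt = 8.325 − 10.700 = -2.375
Fold change = 2^(−(-2.375)) = 2^2.375 = 5.1874

5.187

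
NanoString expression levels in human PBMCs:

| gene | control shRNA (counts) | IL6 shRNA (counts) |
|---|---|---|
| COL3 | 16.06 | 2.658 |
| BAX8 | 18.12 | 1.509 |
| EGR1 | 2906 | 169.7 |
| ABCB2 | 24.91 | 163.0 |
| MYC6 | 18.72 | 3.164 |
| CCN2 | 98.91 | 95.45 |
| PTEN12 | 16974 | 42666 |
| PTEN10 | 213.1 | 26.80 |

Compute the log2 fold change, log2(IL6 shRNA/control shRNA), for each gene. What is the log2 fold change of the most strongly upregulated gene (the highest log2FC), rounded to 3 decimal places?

2.710

log2(2.658/16.06) = -2.595  (COL3)
log2(1.509/18.12) = -3.586  (BAX8)
log2(169.7/2906) = -4.098  (EGR1)
log2(163.0/24.91) = 2.710  (ABCB2)
log2(3.164/18.72) = -2.565  (MYC6)
log2(95.45/98.91) = -0.051  (CCN2)
log2(42666/16974) = 1.330  (PTEN12)
log2(26.80/213.1) = -2.991  (PTEN10)
ABCB2 is most strongly upregulated.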